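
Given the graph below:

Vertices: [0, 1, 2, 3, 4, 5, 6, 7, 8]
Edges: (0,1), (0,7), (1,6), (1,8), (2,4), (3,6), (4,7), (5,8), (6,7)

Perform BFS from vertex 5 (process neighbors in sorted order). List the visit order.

BFS from vertex 5 (neighbors processed in ascending order):
Visit order: 5, 8, 1, 0, 6, 7, 3, 4, 2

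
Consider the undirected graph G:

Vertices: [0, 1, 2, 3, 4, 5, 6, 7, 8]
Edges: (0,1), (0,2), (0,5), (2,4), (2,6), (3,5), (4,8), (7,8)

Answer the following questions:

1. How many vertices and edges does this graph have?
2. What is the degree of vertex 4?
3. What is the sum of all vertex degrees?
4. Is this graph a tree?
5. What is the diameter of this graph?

Count: 9 vertices, 8 edges.
Vertex 4 has neighbors [2, 8], degree = 2.
Handshaking lemma: 2 * 8 = 16.
A graph is a tree iff it is connected and has exactly n-1 edges. This graph is connected (all 9 vertices in one component) and has 9-1 = 8 edges. It is a tree.
Diameter (longest shortest path) = 6.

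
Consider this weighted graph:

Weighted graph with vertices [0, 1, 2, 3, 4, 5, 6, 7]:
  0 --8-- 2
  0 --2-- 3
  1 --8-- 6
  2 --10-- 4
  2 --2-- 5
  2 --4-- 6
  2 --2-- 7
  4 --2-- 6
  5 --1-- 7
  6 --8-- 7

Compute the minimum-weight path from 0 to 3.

Using Dijkstra's algorithm from vertex 0:
Shortest path: 0 -> 3
Total weight: 2 = 2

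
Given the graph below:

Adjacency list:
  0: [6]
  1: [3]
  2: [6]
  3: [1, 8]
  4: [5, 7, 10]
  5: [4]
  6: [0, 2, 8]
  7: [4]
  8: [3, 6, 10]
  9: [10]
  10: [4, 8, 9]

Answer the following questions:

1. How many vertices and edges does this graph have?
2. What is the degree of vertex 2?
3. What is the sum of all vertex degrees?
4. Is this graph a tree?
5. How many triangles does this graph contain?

Count: 11 vertices, 10 edges.
Vertex 2 has neighbors [6], degree = 1.
Handshaking lemma: 2 * 10 = 20.
A graph is a tree iff it is connected and has exactly n-1 edges. This graph is connected (all 11 vertices in one component) and has 11-1 = 10 edges. It is a tree.
Number of triangles = 0.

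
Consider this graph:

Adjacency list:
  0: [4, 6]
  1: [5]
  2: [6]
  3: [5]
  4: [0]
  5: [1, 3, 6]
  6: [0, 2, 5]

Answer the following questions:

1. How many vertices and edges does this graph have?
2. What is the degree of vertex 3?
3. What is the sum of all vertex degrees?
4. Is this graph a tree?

Count: 7 vertices, 6 edges.
Vertex 3 has neighbors [5], degree = 1.
Handshaking lemma: 2 * 6 = 12.
A graph is a tree iff it is connected and has exactly n-1 edges. This graph is connected (all 7 vertices in one component) and has 7-1 = 6 edges. It is a tree.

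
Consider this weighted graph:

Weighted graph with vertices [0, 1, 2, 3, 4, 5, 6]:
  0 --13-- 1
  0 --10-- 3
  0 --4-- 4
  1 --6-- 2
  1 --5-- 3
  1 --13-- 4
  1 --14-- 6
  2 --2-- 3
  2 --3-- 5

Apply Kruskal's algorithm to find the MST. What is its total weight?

Applying Kruskal's algorithm (sort edges by weight, add if no cycle):
  Add (2,3) w=2
  Add (2,5) w=3
  Add (0,4) w=4
  Add (1,3) w=5
  Skip (1,2) w=6 (creates cycle)
  Add (0,3) w=10
  Skip (0,1) w=13 (creates cycle)
  Skip (1,4) w=13 (creates cycle)
  Add (1,6) w=14
MST weight = 38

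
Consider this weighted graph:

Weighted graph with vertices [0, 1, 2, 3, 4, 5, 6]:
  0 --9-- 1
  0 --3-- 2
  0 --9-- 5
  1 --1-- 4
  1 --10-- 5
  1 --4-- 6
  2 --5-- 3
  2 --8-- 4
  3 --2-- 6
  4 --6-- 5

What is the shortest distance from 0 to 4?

Using Dijkstra's algorithm from vertex 0:
Shortest path: 0 -> 1 -> 4
Total weight: 9 + 1 = 10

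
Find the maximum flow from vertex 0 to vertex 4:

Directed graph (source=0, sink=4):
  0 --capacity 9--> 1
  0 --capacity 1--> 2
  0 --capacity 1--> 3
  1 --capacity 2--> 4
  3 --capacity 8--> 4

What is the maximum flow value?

Computing max flow:
  Flow on (0->1): 2/9
  Flow on (0->3): 1/1
  Flow on (1->4): 2/2
  Flow on (3->4): 1/8
Maximum flow = 3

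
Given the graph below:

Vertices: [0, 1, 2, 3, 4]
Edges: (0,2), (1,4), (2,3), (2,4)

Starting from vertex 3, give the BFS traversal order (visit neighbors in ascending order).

BFS from vertex 3 (neighbors processed in ascending order):
Visit order: 3, 2, 0, 4, 1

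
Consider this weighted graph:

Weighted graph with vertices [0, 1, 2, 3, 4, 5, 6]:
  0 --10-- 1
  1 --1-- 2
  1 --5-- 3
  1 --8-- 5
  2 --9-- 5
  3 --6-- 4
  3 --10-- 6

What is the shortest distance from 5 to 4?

Using Dijkstra's algorithm from vertex 5:
Shortest path: 5 -> 1 -> 3 -> 4
Total weight: 8 + 5 + 6 = 19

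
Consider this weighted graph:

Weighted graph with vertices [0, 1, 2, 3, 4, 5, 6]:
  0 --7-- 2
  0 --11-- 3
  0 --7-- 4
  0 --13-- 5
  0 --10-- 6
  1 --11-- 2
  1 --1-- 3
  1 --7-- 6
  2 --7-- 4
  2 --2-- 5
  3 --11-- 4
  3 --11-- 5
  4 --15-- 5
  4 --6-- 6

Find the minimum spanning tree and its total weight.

Applying Kruskal's algorithm (sort edges by weight, add if no cycle):
  Add (1,3) w=1
  Add (2,5) w=2
  Add (4,6) w=6
  Add (0,4) w=7
  Add (0,2) w=7
  Add (1,6) w=7
  Skip (2,4) w=7 (creates cycle)
  Skip (0,6) w=10 (creates cycle)
  Skip (0,3) w=11 (creates cycle)
  Skip (1,2) w=11 (creates cycle)
  Skip (3,5) w=11 (creates cycle)
  Skip (3,4) w=11 (creates cycle)
  Skip (0,5) w=13 (creates cycle)
  Skip (4,5) w=15 (creates cycle)
MST weight = 30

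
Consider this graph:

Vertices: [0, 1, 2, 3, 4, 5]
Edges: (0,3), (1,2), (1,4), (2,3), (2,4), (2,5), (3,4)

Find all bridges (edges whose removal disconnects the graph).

A bridge is an edge whose removal increases the number of connected components.
Bridges found: (0,3), (2,5)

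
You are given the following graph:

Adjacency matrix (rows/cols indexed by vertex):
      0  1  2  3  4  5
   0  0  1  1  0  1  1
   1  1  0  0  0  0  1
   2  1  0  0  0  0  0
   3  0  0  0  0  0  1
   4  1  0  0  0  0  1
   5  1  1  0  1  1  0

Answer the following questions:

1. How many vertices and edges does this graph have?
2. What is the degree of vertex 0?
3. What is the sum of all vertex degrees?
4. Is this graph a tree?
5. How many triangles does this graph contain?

Count: 6 vertices, 7 edges.
Vertex 0 has neighbors [1, 2, 4, 5], degree = 4.
Handshaking lemma: 2 * 7 = 14.
A tree on 6 vertices has 5 edges. This graph has 7 edges (2 extra). Not a tree.
Number of triangles = 2.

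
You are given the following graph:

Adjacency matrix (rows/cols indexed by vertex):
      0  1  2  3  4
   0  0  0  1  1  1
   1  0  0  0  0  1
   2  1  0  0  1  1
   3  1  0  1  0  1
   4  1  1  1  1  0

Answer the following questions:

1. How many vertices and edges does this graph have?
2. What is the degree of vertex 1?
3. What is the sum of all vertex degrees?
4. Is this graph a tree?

Count: 5 vertices, 7 edges.
Vertex 1 has neighbors [4], degree = 1.
Handshaking lemma: 2 * 7 = 14.
A tree on 5 vertices has 4 edges. This graph has 7 edges (3 extra). Not a tree.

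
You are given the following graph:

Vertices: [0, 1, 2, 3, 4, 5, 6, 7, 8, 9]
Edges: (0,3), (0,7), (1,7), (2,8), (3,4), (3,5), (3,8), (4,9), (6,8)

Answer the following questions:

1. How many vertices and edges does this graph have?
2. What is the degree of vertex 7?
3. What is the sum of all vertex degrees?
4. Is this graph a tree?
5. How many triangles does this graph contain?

Count: 10 vertices, 9 edges.
Vertex 7 has neighbors [0, 1], degree = 2.
Handshaking lemma: 2 * 9 = 18.
A graph is a tree iff it is connected and has exactly n-1 edges. This graph is connected (all 10 vertices in one component) and has 10-1 = 9 edges. It is a tree.
Number of triangles = 0.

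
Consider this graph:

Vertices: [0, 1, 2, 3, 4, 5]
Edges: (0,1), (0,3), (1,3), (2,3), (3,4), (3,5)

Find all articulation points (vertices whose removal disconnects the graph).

An articulation point is a vertex whose removal disconnects the graph.
Articulation points: [3]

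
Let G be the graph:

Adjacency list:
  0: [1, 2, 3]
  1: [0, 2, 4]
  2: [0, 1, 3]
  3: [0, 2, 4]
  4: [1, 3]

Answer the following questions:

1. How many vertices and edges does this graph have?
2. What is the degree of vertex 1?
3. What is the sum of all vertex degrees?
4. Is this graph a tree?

Count: 5 vertices, 7 edges.
Vertex 1 has neighbors [0, 2, 4], degree = 3.
Handshaking lemma: 2 * 7 = 14.
A tree on 5 vertices has 4 edges. This graph has 7 edges (3 extra). Not a tree.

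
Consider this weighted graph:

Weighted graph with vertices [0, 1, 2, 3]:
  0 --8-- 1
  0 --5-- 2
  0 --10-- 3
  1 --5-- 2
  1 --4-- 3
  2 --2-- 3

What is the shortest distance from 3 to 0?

Using Dijkstra's algorithm from vertex 3:
Shortest path: 3 -> 2 -> 0
Total weight: 2 + 5 = 7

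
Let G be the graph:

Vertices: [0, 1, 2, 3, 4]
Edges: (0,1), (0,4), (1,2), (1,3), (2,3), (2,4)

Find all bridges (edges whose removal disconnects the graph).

No bridges found. The graph is 2-edge-connected (no single edge removal disconnects it).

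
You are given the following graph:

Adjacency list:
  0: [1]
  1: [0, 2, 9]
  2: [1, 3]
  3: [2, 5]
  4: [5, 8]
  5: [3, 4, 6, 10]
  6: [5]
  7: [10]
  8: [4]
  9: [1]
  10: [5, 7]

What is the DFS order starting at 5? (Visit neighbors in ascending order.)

DFS from vertex 5 (neighbors processed in ascending order):
Visit order: 5, 3, 2, 1, 0, 9, 4, 8, 6, 10, 7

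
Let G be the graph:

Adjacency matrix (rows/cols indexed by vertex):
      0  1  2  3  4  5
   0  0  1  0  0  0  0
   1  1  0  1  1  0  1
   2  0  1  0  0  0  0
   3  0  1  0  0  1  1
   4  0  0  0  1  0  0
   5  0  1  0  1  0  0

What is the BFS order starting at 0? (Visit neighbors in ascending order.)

BFS from vertex 0 (neighbors processed in ascending order):
Visit order: 0, 1, 2, 3, 5, 4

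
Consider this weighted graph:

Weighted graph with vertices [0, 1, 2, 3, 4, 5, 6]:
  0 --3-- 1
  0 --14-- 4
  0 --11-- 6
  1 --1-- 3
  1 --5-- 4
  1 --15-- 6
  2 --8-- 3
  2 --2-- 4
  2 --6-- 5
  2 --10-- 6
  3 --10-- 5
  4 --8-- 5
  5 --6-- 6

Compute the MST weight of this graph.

Applying Kruskal's algorithm (sort edges by weight, add if no cycle):
  Add (1,3) w=1
  Add (2,4) w=2
  Add (0,1) w=3
  Add (1,4) w=5
  Add (2,5) w=6
  Add (5,6) w=6
  Skip (2,3) w=8 (creates cycle)
  Skip (4,5) w=8 (creates cycle)
  Skip (2,6) w=10 (creates cycle)
  Skip (3,5) w=10 (creates cycle)
  Skip (0,6) w=11 (creates cycle)
  Skip (0,4) w=14 (creates cycle)
  Skip (1,6) w=15 (creates cycle)
MST weight = 23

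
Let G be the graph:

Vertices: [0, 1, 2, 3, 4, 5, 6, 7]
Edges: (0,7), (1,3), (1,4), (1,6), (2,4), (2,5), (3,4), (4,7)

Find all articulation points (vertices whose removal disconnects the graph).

An articulation point is a vertex whose removal disconnects the graph.
Articulation points: [1, 2, 4, 7]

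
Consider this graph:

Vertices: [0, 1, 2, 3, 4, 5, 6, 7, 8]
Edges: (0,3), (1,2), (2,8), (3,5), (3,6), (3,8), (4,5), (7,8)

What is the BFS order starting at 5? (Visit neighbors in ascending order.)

BFS from vertex 5 (neighbors processed in ascending order):
Visit order: 5, 3, 4, 0, 6, 8, 2, 7, 1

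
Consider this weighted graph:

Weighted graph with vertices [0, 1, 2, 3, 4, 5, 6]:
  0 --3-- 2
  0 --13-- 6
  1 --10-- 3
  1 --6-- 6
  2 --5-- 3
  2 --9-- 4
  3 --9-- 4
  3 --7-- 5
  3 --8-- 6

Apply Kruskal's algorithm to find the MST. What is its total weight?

Applying Kruskal's algorithm (sort edges by weight, add if no cycle):
  Add (0,2) w=3
  Add (2,3) w=5
  Add (1,6) w=6
  Add (3,5) w=7
  Add (3,6) w=8
  Add (2,4) w=9
  Skip (3,4) w=9 (creates cycle)
  Skip (1,3) w=10 (creates cycle)
  Skip (0,6) w=13 (creates cycle)
MST weight = 38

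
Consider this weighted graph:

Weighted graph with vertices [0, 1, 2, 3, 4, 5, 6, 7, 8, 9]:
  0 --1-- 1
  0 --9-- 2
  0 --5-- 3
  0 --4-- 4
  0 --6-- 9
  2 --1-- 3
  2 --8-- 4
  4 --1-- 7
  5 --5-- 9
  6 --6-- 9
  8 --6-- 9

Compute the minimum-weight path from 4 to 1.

Using Dijkstra's algorithm from vertex 4:
Shortest path: 4 -> 0 -> 1
Total weight: 4 + 1 = 5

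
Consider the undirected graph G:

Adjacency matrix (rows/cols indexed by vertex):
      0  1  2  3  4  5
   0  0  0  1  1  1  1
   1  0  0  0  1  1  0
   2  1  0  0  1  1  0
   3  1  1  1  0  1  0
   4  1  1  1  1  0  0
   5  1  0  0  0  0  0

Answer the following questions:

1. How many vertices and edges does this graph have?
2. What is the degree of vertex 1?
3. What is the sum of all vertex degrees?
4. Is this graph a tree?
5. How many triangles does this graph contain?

Count: 6 vertices, 9 edges.
Vertex 1 has neighbors [3, 4], degree = 2.
Handshaking lemma: 2 * 9 = 18.
A tree on 6 vertices has 5 edges. This graph has 9 edges (4 extra). Not a tree.
Number of triangles = 5.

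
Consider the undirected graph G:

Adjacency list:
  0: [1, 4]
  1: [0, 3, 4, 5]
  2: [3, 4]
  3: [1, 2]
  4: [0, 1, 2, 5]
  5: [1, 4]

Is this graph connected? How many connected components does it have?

Checking connectivity: the graph has 1 connected component(s).
All vertices are reachable from each other. The graph IS connected.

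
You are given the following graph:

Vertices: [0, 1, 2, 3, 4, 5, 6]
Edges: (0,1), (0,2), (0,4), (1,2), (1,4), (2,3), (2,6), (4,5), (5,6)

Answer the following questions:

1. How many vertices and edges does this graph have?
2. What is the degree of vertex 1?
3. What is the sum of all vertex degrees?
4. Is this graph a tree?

Count: 7 vertices, 9 edges.
Vertex 1 has neighbors [0, 2, 4], degree = 3.
Handshaking lemma: 2 * 9 = 18.
A tree on 7 vertices has 6 edges. This graph has 9 edges (3 extra). Not a tree.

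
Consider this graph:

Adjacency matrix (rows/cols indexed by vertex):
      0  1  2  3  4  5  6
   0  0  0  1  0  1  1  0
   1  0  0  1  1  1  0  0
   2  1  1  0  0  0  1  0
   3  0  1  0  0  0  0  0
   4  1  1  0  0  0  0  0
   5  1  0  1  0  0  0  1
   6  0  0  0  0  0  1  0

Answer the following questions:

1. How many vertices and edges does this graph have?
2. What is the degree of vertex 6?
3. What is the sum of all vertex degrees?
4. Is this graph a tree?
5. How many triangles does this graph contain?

Count: 7 vertices, 8 edges.
Vertex 6 has neighbors [5], degree = 1.
Handshaking lemma: 2 * 8 = 16.
A tree on 7 vertices has 6 edges. This graph has 8 edges (2 extra). Not a tree.
Number of triangles = 1.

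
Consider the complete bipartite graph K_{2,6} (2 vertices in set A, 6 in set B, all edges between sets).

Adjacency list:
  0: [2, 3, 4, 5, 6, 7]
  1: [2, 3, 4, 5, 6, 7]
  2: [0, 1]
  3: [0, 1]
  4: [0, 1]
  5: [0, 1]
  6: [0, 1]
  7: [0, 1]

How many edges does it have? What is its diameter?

K_{2,6} has 2 * 6 = 12 edges.
Any vertex reaches any opposite-side vertex in 1 step; same-side vertices reach in 2 steps via any opposite-side vertex.
Diameter = 2.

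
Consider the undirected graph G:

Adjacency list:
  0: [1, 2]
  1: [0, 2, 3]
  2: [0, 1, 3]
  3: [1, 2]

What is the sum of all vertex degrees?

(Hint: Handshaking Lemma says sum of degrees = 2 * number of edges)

Count edges: 5 edges.
By Handshaking Lemma: sum of degrees = 2 * 5 = 10.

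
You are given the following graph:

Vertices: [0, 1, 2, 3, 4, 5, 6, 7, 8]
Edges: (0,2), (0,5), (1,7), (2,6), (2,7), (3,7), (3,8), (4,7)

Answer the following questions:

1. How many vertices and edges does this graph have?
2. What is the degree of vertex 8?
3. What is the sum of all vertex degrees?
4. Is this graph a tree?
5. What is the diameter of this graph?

Count: 9 vertices, 8 edges.
Vertex 8 has neighbors [3], degree = 1.
Handshaking lemma: 2 * 8 = 16.
A graph is a tree iff it is connected and has exactly n-1 edges. This graph is connected (all 9 vertices in one component) and has 9-1 = 8 edges. It is a tree.
Diameter (longest shortest path) = 5.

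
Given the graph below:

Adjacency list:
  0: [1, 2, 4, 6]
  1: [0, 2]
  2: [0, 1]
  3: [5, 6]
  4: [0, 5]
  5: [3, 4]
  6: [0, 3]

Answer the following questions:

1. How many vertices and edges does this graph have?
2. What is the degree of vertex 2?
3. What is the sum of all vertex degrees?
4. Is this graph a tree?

Count: 7 vertices, 8 edges.
Vertex 2 has neighbors [0, 1], degree = 2.
Handshaking lemma: 2 * 8 = 16.
A tree on 7 vertices has 6 edges. This graph has 8 edges (2 extra). Not a tree.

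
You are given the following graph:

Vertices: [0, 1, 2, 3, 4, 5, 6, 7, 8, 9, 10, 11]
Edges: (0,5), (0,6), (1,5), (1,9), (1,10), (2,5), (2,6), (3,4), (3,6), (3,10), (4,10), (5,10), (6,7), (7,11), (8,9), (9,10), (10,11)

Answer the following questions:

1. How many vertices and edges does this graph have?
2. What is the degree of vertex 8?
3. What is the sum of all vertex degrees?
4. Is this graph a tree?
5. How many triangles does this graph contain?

Count: 12 vertices, 17 edges.
Vertex 8 has neighbors [9], degree = 1.
Handshaking lemma: 2 * 17 = 34.
A tree on 12 vertices has 11 edges. This graph has 17 edges (6 extra). Not a tree.
Number of triangles = 3.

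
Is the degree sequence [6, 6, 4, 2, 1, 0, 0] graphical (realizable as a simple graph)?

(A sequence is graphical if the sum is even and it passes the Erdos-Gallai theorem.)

Sum of degrees = 19. Sum is odd, so the sequence is NOT graphical.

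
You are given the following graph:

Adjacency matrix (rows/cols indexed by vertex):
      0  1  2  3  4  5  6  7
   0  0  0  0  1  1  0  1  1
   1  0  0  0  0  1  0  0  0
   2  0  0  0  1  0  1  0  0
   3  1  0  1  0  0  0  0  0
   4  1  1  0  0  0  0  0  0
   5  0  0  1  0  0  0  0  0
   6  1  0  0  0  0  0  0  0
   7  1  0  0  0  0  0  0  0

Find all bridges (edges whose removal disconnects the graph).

A bridge is an edge whose removal increases the number of connected components.
Bridges found: (0,3), (0,4), (0,6), (0,7), (1,4), (2,3), (2,5)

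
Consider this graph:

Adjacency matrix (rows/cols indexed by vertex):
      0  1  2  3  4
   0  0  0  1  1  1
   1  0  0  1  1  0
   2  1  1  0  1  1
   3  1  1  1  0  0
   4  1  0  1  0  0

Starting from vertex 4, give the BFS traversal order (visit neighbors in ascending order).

BFS from vertex 4 (neighbors processed in ascending order):
Visit order: 4, 0, 2, 3, 1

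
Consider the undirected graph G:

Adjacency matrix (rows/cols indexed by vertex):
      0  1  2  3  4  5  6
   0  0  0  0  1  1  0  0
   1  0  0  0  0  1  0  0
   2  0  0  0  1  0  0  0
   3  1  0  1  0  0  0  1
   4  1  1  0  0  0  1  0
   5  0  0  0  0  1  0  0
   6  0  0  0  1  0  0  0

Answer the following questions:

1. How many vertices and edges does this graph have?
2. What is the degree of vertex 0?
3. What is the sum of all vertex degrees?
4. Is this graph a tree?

Count: 7 vertices, 6 edges.
Vertex 0 has neighbors [3, 4], degree = 2.
Handshaking lemma: 2 * 6 = 12.
A graph is a tree iff it is connected and has exactly n-1 edges. This graph is connected (all 7 vertices in one component) and has 7-1 = 6 edges. It is a tree.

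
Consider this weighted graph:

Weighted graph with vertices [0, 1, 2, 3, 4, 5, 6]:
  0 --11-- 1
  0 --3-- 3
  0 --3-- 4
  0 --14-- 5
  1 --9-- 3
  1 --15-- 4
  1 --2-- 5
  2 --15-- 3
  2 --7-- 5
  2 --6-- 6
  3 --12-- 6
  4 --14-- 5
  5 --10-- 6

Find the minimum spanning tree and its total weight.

Applying Kruskal's algorithm (sort edges by weight, add if no cycle):
  Add (1,5) w=2
  Add (0,3) w=3
  Add (0,4) w=3
  Add (2,6) w=6
  Add (2,5) w=7
  Add (1,3) w=9
  Skip (5,6) w=10 (creates cycle)
  Skip (0,1) w=11 (creates cycle)
  Skip (3,6) w=12 (creates cycle)
  Skip (0,5) w=14 (creates cycle)
  Skip (4,5) w=14 (creates cycle)
  Skip (1,4) w=15 (creates cycle)
  Skip (2,3) w=15 (creates cycle)
MST weight = 30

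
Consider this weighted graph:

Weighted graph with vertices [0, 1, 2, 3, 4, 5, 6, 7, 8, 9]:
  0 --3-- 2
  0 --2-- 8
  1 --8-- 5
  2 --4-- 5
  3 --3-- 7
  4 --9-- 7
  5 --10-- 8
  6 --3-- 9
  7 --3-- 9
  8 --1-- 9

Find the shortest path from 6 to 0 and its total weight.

Using Dijkstra's algorithm from vertex 6:
Shortest path: 6 -> 9 -> 8 -> 0
Total weight: 3 + 1 + 2 = 6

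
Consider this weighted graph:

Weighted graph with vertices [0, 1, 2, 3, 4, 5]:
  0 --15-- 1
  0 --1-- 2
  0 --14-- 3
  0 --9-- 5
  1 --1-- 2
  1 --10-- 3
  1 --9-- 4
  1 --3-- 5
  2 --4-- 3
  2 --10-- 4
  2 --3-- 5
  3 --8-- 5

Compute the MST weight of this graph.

Applying Kruskal's algorithm (sort edges by weight, add if no cycle):
  Add (0,2) w=1
  Add (1,2) w=1
  Add (1,5) w=3
  Skip (2,5) w=3 (creates cycle)
  Add (2,3) w=4
  Skip (3,5) w=8 (creates cycle)
  Skip (0,5) w=9 (creates cycle)
  Add (1,4) w=9
  Skip (1,3) w=10 (creates cycle)
  Skip (2,4) w=10 (creates cycle)
  Skip (0,3) w=14 (creates cycle)
  Skip (0,1) w=15 (creates cycle)
MST weight = 18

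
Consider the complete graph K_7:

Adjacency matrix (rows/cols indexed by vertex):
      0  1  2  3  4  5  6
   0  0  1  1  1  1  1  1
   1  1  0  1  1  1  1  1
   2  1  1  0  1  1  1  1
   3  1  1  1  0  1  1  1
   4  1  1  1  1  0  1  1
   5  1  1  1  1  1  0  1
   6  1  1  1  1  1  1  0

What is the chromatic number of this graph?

In K_7, every vertex is adjacent to every other vertex.
Each vertex needs a unique color.
Chromatic number = 7.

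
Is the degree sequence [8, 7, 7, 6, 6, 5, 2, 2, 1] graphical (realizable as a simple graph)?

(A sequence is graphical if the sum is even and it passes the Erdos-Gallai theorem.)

Sum of degrees = 44. Sum is even but fails Erdos-Gallai. The sequence is NOT graphical.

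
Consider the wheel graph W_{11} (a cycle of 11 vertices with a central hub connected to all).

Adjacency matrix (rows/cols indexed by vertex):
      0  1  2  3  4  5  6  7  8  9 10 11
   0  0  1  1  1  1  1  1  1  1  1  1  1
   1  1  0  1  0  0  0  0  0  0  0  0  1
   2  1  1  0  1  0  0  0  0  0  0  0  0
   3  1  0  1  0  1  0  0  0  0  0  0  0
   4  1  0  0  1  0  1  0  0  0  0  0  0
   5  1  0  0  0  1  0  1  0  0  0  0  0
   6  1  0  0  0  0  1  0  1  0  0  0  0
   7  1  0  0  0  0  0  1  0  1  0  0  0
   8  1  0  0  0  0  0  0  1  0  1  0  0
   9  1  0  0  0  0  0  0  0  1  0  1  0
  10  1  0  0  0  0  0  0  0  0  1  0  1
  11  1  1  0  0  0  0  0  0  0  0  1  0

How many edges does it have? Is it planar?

Wheel graph W_{11}: 11 cycle edges + 11 spoke edges = 22 edges.
Total vertices: 12.
The graph is planar.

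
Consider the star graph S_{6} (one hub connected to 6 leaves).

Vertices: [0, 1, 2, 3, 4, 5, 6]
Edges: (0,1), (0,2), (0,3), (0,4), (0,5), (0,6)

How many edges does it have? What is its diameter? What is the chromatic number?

Star graph S_{6}: the hub connects to all 6 leaves.
Edges = 6.
Diameter = 2 (any leaf to hub is 1, leaf to leaf through hub is 2).
Star graphs are bipartite (hub vs leaves), so chromatic number = 2.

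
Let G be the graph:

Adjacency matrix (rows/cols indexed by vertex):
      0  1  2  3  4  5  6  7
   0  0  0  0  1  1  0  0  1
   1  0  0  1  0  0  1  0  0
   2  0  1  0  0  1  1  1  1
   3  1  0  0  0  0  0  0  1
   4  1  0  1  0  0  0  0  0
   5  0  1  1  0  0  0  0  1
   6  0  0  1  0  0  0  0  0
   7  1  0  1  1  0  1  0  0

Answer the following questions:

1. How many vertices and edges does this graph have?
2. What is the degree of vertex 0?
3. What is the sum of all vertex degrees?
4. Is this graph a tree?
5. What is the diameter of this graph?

Count: 8 vertices, 11 edges.
Vertex 0 has neighbors [3, 4, 7], degree = 3.
Handshaking lemma: 2 * 11 = 22.
A tree on 8 vertices has 7 edges. This graph has 11 edges (4 extra). Not a tree.
Diameter (longest shortest path) = 3.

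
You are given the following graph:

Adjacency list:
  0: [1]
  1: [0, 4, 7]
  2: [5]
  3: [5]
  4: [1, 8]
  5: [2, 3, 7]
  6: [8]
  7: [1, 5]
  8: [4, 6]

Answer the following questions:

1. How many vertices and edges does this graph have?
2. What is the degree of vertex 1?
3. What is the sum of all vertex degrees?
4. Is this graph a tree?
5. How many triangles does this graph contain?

Count: 9 vertices, 8 edges.
Vertex 1 has neighbors [0, 4, 7], degree = 3.
Handshaking lemma: 2 * 8 = 16.
A graph is a tree iff it is connected and has exactly n-1 edges. This graph is connected (all 9 vertices in one component) and has 9-1 = 8 edges. It is a tree.
Number of triangles = 0.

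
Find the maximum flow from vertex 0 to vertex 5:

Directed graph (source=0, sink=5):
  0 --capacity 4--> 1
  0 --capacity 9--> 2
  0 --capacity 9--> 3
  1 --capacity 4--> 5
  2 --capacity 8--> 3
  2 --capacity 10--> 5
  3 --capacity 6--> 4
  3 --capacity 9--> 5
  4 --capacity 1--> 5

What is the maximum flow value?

Computing max flow:
  Flow on (0->1): 4/4
  Flow on (0->2): 9/9
  Flow on (0->3): 9/9
  Flow on (1->5): 4/4
  Flow on (2->5): 9/10
  Flow on (3->5): 9/9
Maximum flow = 22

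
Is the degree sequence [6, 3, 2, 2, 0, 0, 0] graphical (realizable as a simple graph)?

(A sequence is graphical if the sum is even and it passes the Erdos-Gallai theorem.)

Sum of degrees = 13. Sum is odd, so the sequence is NOT graphical.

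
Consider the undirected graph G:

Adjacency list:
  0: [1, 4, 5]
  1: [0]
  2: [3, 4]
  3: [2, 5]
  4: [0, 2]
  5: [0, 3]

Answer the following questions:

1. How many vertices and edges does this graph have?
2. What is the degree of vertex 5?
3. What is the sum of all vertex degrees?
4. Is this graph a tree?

Count: 6 vertices, 6 edges.
Vertex 5 has neighbors [0, 3], degree = 2.
Handshaking lemma: 2 * 6 = 12.
A tree on 6 vertices has 5 edges. This graph has 6 edges (1 extra). Not a tree.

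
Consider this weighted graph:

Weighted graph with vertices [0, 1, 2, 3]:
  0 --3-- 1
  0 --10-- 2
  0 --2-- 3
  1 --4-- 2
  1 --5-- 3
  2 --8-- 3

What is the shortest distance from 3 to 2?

Using Dijkstra's algorithm from vertex 3:
Shortest path: 3 -> 2
Total weight: 8 = 8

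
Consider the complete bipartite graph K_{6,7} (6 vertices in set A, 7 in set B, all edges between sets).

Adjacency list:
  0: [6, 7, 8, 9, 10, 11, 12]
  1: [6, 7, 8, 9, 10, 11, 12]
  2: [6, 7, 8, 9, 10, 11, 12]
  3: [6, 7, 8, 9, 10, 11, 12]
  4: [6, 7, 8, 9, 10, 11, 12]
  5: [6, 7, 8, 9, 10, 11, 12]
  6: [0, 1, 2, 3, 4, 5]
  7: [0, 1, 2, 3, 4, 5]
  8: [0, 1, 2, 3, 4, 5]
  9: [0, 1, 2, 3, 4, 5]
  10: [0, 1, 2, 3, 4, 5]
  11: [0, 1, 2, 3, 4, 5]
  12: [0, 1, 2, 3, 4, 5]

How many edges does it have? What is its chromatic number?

K_{6,7} has 6 * 7 = 42 edges.
Bipartite graphs have chromatic number 2 (color each partition differently).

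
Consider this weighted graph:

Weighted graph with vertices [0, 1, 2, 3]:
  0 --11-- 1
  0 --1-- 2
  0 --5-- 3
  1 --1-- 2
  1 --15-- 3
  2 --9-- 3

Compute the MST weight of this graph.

Applying Kruskal's algorithm (sort edges by weight, add if no cycle):
  Add (0,2) w=1
  Add (1,2) w=1
  Add (0,3) w=5
  Skip (2,3) w=9 (creates cycle)
  Skip (0,1) w=11 (creates cycle)
  Skip (1,3) w=15 (creates cycle)
MST weight = 7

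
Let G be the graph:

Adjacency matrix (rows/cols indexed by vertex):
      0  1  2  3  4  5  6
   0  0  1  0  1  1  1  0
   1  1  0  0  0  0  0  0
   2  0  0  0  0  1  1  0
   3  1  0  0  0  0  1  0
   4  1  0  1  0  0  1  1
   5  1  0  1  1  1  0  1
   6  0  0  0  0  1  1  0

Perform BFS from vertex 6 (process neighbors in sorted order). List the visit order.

BFS from vertex 6 (neighbors processed in ascending order):
Visit order: 6, 4, 5, 0, 2, 3, 1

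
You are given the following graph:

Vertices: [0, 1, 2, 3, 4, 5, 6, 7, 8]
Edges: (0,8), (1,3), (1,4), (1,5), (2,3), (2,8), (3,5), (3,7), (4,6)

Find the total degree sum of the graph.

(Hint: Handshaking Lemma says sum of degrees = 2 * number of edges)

Count edges: 9 edges.
By Handshaking Lemma: sum of degrees = 2 * 9 = 18.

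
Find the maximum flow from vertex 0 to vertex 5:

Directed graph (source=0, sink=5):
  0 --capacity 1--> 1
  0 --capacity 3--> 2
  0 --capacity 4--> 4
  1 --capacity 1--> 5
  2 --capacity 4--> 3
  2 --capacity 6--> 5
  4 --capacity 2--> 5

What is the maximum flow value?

Computing max flow:
  Flow on (0->1): 1/1
  Flow on (0->2): 3/3
  Flow on (0->4): 2/4
  Flow on (1->5): 1/1
  Flow on (2->5): 3/6
  Flow on (4->5): 2/2
Maximum flow = 6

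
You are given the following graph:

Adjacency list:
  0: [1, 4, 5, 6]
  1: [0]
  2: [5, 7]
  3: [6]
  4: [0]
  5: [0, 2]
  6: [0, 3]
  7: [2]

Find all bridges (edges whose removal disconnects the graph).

A bridge is an edge whose removal increases the number of connected components.
Bridges found: (0,1), (0,4), (0,5), (0,6), (2,5), (2,7), (3,6)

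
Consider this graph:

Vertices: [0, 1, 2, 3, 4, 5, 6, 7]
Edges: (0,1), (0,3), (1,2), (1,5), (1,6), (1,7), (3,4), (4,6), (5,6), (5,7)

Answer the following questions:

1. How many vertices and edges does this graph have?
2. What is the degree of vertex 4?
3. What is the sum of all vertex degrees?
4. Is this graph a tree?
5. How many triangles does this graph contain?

Count: 8 vertices, 10 edges.
Vertex 4 has neighbors [3, 6], degree = 2.
Handshaking lemma: 2 * 10 = 20.
A tree on 8 vertices has 7 edges. This graph has 10 edges (3 extra). Not a tree.
Number of triangles = 2.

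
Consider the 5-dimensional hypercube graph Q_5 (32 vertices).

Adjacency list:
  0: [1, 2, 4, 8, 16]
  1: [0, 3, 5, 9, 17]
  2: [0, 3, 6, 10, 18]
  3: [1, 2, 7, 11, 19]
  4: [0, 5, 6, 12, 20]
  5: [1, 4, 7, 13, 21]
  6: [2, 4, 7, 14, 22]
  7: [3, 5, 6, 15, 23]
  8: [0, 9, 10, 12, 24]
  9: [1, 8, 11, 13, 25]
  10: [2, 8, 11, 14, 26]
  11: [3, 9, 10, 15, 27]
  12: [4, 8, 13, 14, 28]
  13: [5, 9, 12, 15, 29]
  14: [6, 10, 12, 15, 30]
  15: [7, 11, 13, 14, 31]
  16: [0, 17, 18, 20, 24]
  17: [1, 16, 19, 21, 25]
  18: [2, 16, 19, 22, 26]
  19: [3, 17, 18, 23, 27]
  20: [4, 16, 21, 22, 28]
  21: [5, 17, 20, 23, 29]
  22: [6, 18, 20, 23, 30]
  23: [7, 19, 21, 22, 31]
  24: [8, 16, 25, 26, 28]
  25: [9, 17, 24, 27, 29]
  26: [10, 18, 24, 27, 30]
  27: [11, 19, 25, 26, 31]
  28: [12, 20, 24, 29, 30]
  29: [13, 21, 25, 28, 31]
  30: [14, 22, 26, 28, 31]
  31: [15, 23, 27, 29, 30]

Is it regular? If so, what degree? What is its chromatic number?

In Q_5, every vertex has exactly 5 neighbors (flip one of 5 bits), so it is 5-regular.
Q_5 is bipartite (partition by bit-parity), so chromatic number = 2.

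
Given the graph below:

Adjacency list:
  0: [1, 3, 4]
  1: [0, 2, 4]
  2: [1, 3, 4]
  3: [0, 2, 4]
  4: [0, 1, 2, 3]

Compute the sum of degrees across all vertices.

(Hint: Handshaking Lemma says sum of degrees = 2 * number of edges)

Count edges: 8 edges.
By Handshaking Lemma: sum of degrees = 2 * 8 = 16.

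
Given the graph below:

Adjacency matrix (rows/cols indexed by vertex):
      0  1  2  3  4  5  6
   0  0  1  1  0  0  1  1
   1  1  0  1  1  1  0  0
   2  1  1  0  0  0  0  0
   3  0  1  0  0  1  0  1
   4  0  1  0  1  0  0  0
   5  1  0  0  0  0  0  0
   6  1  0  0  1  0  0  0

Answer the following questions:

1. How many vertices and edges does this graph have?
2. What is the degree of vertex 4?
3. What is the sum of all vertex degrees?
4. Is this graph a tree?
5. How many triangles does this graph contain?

Count: 7 vertices, 9 edges.
Vertex 4 has neighbors [1, 3], degree = 2.
Handshaking lemma: 2 * 9 = 18.
A tree on 7 vertices has 6 edges. This graph has 9 edges (3 extra). Not a tree.
Number of triangles = 2.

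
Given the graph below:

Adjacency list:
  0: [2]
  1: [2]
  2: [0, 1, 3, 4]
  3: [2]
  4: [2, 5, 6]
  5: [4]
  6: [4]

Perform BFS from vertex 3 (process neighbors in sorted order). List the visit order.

BFS from vertex 3 (neighbors processed in ascending order):
Visit order: 3, 2, 0, 1, 4, 5, 6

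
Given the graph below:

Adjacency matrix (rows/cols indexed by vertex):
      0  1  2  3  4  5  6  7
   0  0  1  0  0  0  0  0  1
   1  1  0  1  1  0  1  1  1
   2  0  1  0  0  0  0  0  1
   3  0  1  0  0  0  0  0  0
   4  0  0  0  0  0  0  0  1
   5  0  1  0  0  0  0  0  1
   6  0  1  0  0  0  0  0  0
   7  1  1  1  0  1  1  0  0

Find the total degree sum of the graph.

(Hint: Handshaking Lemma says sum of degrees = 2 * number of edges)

Count edges: 10 edges.
By Handshaking Lemma: sum of degrees = 2 * 10 = 20.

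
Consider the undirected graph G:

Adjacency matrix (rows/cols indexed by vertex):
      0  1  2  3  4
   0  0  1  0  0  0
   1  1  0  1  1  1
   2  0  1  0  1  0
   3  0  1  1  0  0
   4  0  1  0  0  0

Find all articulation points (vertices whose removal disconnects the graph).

An articulation point is a vertex whose removal disconnects the graph.
Articulation points: [1]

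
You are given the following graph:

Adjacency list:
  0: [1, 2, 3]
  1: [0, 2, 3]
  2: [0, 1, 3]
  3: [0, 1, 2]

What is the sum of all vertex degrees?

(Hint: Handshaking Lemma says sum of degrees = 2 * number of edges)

Count edges: 6 edges.
By Handshaking Lemma: sum of degrees = 2 * 6 = 12.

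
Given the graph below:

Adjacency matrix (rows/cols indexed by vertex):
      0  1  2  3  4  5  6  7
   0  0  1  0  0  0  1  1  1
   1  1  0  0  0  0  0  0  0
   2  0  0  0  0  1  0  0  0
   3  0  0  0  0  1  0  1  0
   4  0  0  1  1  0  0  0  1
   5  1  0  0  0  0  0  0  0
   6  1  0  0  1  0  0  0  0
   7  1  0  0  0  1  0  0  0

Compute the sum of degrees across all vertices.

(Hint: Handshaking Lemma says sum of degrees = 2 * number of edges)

Count edges: 8 edges.
By Handshaking Lemma: sum of degrees = 2 * 8 = 16.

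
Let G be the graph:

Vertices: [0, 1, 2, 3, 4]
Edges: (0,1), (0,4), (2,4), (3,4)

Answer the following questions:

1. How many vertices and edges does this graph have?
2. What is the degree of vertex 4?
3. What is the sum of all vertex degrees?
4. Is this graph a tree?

Count: 5 vertices, 4 edges.
Vertex 4 has neighbors [0, 2, 3], degree = 3.
Handshaking lemma: 2 * 4 = 8.
A graph is a tree iff it is connected and has exactly n-1 edges. This graph is connected (all 5 vertices in one component) and has 5-1 = 4 edges. It is a tree.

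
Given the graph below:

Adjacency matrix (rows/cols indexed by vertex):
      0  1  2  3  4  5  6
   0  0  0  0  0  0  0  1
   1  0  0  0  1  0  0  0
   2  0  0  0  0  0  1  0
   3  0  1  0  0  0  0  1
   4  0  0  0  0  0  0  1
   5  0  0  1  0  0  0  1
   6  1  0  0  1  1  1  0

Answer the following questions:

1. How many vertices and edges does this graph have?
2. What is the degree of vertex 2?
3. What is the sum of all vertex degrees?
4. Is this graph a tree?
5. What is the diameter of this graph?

Count: 7 vertices, 6 edges.
Vertex 2 has neighbors [5], degree = 1.
Handshaking lemma: 2 * 6 = 12.
A graph is a tree iff it is connected and has exactly n-1 edges. This graph is connected (all 7 vertices in one component) and has 7-1 = 6 edges. It is a tree.
Diameter (longest shortest path) = 4.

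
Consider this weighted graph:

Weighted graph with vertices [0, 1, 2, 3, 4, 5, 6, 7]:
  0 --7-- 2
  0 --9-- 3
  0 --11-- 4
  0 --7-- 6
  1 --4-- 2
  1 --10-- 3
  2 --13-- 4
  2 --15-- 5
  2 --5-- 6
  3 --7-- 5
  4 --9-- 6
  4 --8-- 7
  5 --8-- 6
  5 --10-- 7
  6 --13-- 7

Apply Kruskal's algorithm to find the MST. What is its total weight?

Applying Kruskal's algorithm (sort edges by weight, add if no cycle):
  Add (1,2) w=4
  Add (2,6) w=5
  Add (0,6) w=7
  Skip (0,2) w=7 (creates cycle)
  Add (3,5) w=7
  Add (4,7) w=8
  Add (5,6) w=8
  Skip (0,3) w=9 (creates cycle)
  Add (4,6) w=9
  Skip (1,3) w=10 (creates cycle)
  Skip (5,7) w=10 (creates cycle)
  Skip (0,4) w=11 (creates cycle)
  Skip (2,4) w=13 (creates cycle)
  Skip (6,7) w=13 (creates cycle)
  Skip (2,5) w=15 (creates cycle)
MST weight = 48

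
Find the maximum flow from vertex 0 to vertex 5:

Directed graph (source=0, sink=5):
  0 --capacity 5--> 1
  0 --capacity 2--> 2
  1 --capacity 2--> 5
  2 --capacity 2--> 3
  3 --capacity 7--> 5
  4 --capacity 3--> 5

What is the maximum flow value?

Computing max flow:
  Flow on (0->1): 2/5
  Flow on (0->2): 2/2
  Flow on (1->5): 2/2
  Flow on (2->3): 2/2
  Flow on (3->5): 2/7
Maximum flow = 4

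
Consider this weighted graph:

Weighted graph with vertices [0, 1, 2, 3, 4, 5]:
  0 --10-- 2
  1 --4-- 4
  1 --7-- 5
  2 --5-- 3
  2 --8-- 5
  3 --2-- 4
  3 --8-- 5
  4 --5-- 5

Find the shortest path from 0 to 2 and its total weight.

Using Dijkstra's algorithm from vertex 0:
Shortest path: 0 -> 2
Total weight: 10 = 10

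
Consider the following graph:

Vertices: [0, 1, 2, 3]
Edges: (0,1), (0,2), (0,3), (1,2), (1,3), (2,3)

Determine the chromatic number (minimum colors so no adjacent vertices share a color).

The graph has a maximum clique of size 4 (lower bound on chromatic number).
A valid 4-coloring: {0: 0, 1: 1, 2: 2, 3: 3}.
Chromatic number = 4.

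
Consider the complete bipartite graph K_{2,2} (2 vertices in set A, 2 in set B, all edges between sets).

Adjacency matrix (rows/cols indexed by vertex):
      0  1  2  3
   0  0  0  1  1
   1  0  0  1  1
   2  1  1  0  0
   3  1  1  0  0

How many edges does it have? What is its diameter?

K_{2,2} has 2 * 2 = 4 edges.
Any vertex reaches any opposite-side vertex in 1 step; same-side vertices reach in 2 steps via any opposite-side vertex.
Diameter = 2.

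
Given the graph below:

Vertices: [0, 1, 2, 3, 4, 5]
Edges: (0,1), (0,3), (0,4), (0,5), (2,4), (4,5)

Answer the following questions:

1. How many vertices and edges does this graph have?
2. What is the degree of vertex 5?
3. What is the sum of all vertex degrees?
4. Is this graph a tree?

Count: 6 vertices, 6 edges.
Vertex 5 has neighbors [0, 4], degree = 2.
Handshaking lemma: 2 * 6 = 12.
A tree on 6 vertices has 5 edges. This graph has 6 edges (1 extra). Not a tree.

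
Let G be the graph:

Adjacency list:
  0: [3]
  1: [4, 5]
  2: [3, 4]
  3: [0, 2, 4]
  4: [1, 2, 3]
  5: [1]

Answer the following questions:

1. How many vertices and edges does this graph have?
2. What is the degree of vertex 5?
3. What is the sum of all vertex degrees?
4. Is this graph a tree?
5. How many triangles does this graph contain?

Count: 6 vertices, 6 edges.
Vertex 5 has neighbors [1], degree = 1.
Handshaking lemma: 2 * 6 = 12.
A tree on 6 vertices has 5 edges. This graph has 6 edges (1 extra). Not a tree.
Number of triangles = 1.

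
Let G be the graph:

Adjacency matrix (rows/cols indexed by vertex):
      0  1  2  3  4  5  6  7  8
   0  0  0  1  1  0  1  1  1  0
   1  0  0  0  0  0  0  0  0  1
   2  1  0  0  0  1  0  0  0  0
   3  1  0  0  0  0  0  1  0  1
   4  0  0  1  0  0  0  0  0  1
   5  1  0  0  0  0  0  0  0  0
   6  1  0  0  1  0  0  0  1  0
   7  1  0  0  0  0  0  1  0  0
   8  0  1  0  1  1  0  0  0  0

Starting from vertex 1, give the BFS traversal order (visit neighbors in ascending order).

BFS from vertex 1 (neighbors processed in ascending order):
Visit order: 1, 8, 3, 4, 0, 6, 2, 5, 7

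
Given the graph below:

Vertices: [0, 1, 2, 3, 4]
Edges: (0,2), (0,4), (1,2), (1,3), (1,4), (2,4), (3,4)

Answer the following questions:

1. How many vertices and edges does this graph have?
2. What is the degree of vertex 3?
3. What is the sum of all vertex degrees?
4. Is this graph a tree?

Count: 5 vertices, 7 edges.
Vertex 3 has neighbors [1, 4], degree = 2.
Handshaking lemma: 2 * 7 = 14.
A tree on 5 vertices has 4 edges. This graph has 7 edges (3 extra). Not a tree.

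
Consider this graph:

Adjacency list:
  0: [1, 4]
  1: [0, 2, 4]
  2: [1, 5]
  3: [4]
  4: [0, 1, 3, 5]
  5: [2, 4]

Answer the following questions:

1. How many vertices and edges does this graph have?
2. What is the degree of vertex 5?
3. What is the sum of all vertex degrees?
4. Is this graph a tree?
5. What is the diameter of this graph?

Count: 6 vertices, 7 edges.
Vertex 5 has neighbors [2, 4], degree = 2.
Handshaking lemma: 2 * 7 = 14.
A tree on 6 vertices has 5 edges. This graph has 7 edges (2 extra). Not a tree.
Diameter (longest shortest path) = 3.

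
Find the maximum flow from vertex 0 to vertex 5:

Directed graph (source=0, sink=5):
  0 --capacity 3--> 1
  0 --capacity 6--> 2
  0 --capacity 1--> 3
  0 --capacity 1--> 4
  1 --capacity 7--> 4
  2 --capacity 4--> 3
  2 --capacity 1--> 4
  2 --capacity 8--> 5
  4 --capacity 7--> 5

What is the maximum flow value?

Computing max flow:
  Flow on (0->1): 3/3
  Flow on (0->2): 6/6
  Flow on (0->4): 1/1
  Flow on (1->4): 3/7
  Flow on (2->5): 6/8
  Flow on (4->5): 4/7
Maximum flow = 10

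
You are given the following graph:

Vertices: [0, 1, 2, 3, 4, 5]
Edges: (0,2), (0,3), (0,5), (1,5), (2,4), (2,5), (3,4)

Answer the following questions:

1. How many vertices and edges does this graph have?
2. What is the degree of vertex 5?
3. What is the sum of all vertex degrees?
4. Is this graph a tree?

Count: 6 vertices, 7 edges.
Vertex 5 has neighbors [0, 1, 2], degree = 3.
Handshaking lemma: 2 * 7 = 14.
A tree on 6 vertices has 5 edges. This graph has 7 edges (2 extra). Not a tree.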